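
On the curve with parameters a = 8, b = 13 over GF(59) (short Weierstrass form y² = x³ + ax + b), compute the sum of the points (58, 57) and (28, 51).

(58, 2)

(58, 57) + (28, 51). λ = (51 - 57)/(28 - 58) ≡ 53/29 mod 59. 29⁻¹ ≡ 57 (mod 59) since 29·57 = 1653 ≡ 1, so λ ≡ 12.
  x = λ² - 58 - 28 = 144 - 86 ≡ 58; y = λ·(58 - 58) - 57 ≡ 2. → (58, 2)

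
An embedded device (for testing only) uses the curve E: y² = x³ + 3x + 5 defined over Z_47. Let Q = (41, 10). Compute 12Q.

(9, 3)

Double-and-add on 12 = (1100)₂. Start with Q = (41, 10) for the leading 1-bit.
double: tangent at (41, 10): λ = (3·41² + 3)/(2·10) ≡ 17/20. 20⁻¹ ≡ 40 (mod 47), so λ ≡ 17·40 ≡ 22.
  x = λ² - 41 - 41 = 484 - 82 ≡ 26; y = λ·(41 - 26) - 10 ≡ 38. → (26, 38)
add Q: (26, 38) + (41, 10). λ = (10 - 38)/(41 - 26) ≡ 19/15 mod 47. 15⁻¹ ≡ 22 (mod 47), so λ ≡ 42.
  x = λ² - 26 - 41 = 1764 - 67 ≡ 5; y = λ·(26 - 5) - 38 ≡ 45. → (5, 45)
double: tangent at (5, 45): λ = (3·5² + 3)/(2·45) ≡ 31/43. 43⁻¹ ≡ 35 (mod 47), so λ ≡ 31·35 ≡ 4.
  x = λ² - 5 - 5 = 16 - 10 ≡ 6; y = λ·(5 - 6) - 45 ≡ 45. → (6, 45)
double: tangent at (6, 45): λ = (3·6² + 3)/(2·45) ≡ 17/43. 43⁻¹ ≡ 35 (mod 47), so λ ≡ 17·35 ≡ 31.
  x = λ² - 6 - 6 = 961 - 12 ≡ 9; y = λ·(6 - 9) - 45 ≡ 3. → (9, 3)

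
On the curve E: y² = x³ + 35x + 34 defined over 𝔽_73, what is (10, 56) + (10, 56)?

tangent at (10, 56): λ = (3·10² + 35)/(2·56) ≡ 43/39. 39⁻¹ ≡ 15 (mod 73) since 39·15 = 585 ≡ 1, so λ ≡ 43·15 ≡ 61.
  x = λ² - 10 - 10 = 3721 - 20 ≡ 51; y = λ·(10 - 51) - 56 ≡ 71. → (51, 71)

(51, 71)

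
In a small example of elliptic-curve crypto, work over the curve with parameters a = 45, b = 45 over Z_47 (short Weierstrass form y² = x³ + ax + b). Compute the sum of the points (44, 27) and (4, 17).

(2, 7)

(44, 27) + (4, 17). λ = (17 - 27)/(4 - 44) ≡ 37/7 mod 47. 7⁻¹ ≡ 27 (mod 47), so λ ≡ 12.
  x = λ² - 44 - 4 = 144 - 48 ≡ 2; y = λ·(44 - 2) - 27 ≡ 7. → (2, 7)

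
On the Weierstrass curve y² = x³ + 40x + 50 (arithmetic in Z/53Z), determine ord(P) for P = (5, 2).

3

2P: tangent at (5, 2): λ = (3·5² + 40)/(2·2) ≡ 9/4. 4⁻¹ ≡ 40 (mod 53), so λ ≡ 9·40 ≡ 42.
  x = λ² - 5 - 5 = 1764 - 10 ≡ 5; y = λ·(5 - 5) - 2 ≡ 51. → (5, 51)
3P: (5, 51) + (5, 2): same x and y₁ ≡ -y₂, so the sum is O.
3P = O, so the order is 3.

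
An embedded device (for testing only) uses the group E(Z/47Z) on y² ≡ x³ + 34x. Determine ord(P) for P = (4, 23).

2P: tangent at (4, 23): λ = (3·4² + 34)/(2·23) ≡ 35/46. 46⁻¹ ≡ 46 (mod 47), so λ ≡ 35·46 ≡ 12.
  x = λ² - 4 - 4 = 144 - 8 ≡ 42; y = λ·(4 - 42) - 23 ≡ 38. → (42, 38)
3P: (42, 38) + (4, 23). λ = (23 - 38)/(4 - 42) ≡ 32/9 mod 47. 9⁻¹ ≡ 21 (mod 47), so λ ≡ 14.
  x = λ² - 42 - 4 = 196 - 46 ≡ 9; y = λ·(42 - 9) - 38 ≡ 1. → (9, 1)
4P: (9, 1) + (4, 23). λ = (23 - 1)/(4 - 9) ≡ 22/42 mod 47. 42⁻¹ ≡ 28 (mod 47) since 42·28 = 1176 ≡ 1, so λ ≡ 5.
  x = λ² - 9 - 4 = 25 - 13 ≡ 12; y = λ·(9 - 12) - 1 ≡ 31. → (12, 31)
5P: (12, 31) + (4, 23). λ = (23 - 31)/(4 - 12) ≡ 39/39 mod 47. 39⁻¹ ≡ 41 (mod 47), so λ ≡ 1.
  x = λ² - 12 - 4 = 1 - 16 ≡ 32; y = λ·(12 - 32) - 31 ≡ 43. → (32, 43)
6P: (32, 43) + (4, 23). λ = (23 - 43)/(4 - 32) ≡ 27/19 mod 47. 19⁻¹ ≡ 5 (mod 47) since 19·5 = 95 ≡ 1, so λ ≡ 41.
  x = λ² - 32 - 4 = 1681 - 36 ≡ 0; y = λ·(32 - 0) - 43 ≡ 0. → (0, 0)
7P: (0, 0) + (4, 23). λ = (23 - 0)/(4 - 0) ≡ 23/4 mod 47. 4⁻¹ ≡ 12 (mod 47), so λ ≡ 41.
  x = λ² - 0 - 4 = 1681 - 4 ≡ 32; y = λ·(0 - 32) - 0 ≡ 4. → (32, 4)
8P: (32, 4) + (4, 23). λ = (23 - 4)/(4 - 32) ≡ 19/19 mod 47. 19⁻¹ ≡ 5 (mod 47) since 19·5 = 95 ≡ 1, so λ ≡ 1.
  x = λ² - 32 - 4 = 1 - 36 ≡ 12; y = λ·(32 - 12) - 4 ≡ 16. → (12, 16)
9P: (12, 16) + (4, 23). λ = (23 - 16)/(4 - 12) ≡ 7/39 mod 47. 39⁻¹ ≡ 41 (mod 47) since 39·41 = 1599 ≡ 1, so λ ≡ 5.
  x = λ² - 12 - 4 = 25 - 16 ≡ 9; y = λ·(12 - 9) - 16 ≡ 46. → (9, 46)
10P: (9, 46) + (4, 23). λ = (23 - 46)/(4 - 9) ≡ 24/42 mod 47. 42⁻¹ ≡ 28 (mod 47) since 42·28 = 1176 ≡ 1, so λ ≡ 14.
  x = λ² - 9 - 4 = 196 - 13 ≡ 42; y = λ·(9 - 42) - 46 ≡ 9. → (42, 9)
11P: (42, 9) + (4, 23). λ = (23 - 9)/(4 - 42) ≡ 14/9 mod 47. 9⁻¹ ≡ 21 (mod 47), so λ ≡ 12.
  x = λ² - 42 - 4 = 144 - 46 ≡ 4; y = λ·(42 - 4) - 9 ≡ 24. → (4, 24)
12P: (4, 24) + (4, 23): same x and y₁ ≡ -y₂, so the sum is O.
12P = O, so the order is 12.

12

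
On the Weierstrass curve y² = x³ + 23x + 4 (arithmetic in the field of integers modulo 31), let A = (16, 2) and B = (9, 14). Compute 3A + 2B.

First 3A:
Repeated addition: build up to 3A.
2A: tangent at (16, 2): λ = (3·16² + 23)/(2·2) ≡ 16/4. 4⁻¹ ≡ 8 (mod 31) since 4·8 = 32 ≡ 1, so λ ≡ 16·8 ≡ 4.
  x = λ² - 16 - 16 = 16 - 32 ≡ 15; y = λ·(16 - 15) - 2 ≡ 2. → (15, 2)
3A: (15, 2) + (16, 2). λ = (2 - 2)/(16 - 15) ≡ 0/1 mod 31. 1⁻¹ ≡ 1 (mod 31), so λ ≡ 0.
  x = λ² - 15 - 16 = 0 - 31 ≡ 0; y = λ·(15 - 0) - 2 ≡ 29. → (0, 29)
3A = (0, 29).
Next 2B:
Repeated addition: build up to 2B.
2B: tangent at (9, 14): λ = (3·9² + 23)/(2·14) ≡ 18/28. 28⁻¹ ≡ 10 (mod 31), so λ ≡ 18·10 ≡ 25.
  x = λ² - 9 - 9 = 625 - 18 ≡ 18; y = λ·(9 - 18) - 14 ≡ 9. → (18, 9)
2B = (18, 9).
Finally 3A + 2B:
(0, 29) + (18, 9). λ = (9 - 29)/(18 - 0) ≡ 11/18 mod 31. 18⁻¹ ≡ 19 (mod 31) since 18·19 = 342 ≡ 1, so λ ≡ 23.
  x = λ² - 0 - 18 = 529 - 18 ≡ 15; y = λ·(0 - 15) - 29 ≡ 29. → (15, 29)

(15, 29)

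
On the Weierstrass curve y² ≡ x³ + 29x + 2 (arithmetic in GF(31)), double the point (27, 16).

(16, 25)

tangent at (27, 16): λ = (3·27² + 29)/(2·16) ≡ 15/1. 1⁻¹ ≡ 1 (mod 31), so λ ≡ 15·1 ≡ 15.
  x = λ² - 27 - 27 = 225 - 54 ≡ 16; y = λ·(27 - 16) - 16 ≡ 25. → (16, 25)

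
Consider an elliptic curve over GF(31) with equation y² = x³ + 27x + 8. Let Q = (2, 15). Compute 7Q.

(1, 25)

Repeated addition: build up to 7Q.
2Q: tangent at (2, 15): λ = (3·2² + 27)/(2·15) ≡ 8/30. 30⁻¹ ≡ 30 (mod 31), so λ ≡ 8·30 ≡ 23.
  x = λ² - 2 - 2 = 529 - 4 ≡ 29; y = λ·(2 - 29) - 15 ≡ 15. → (29, 15)
3Q: (29, 15) + (2, 15). λ = (15 - 15)/(2 - 29) ≡ 0/4 mod 31. 4⁻¹ ≡ 8 (mod 31) since 4·8 = 32 ≡ 1, so λ ≡ 0.
  x = λ² - 29 - 2 = 0 - 31 ≡ 0; y = λ·(29 - 0) - 15 ≡ 16. → (0, 16)
4Q: (0, 16) + (2, 15). λ = (15 - 16)/(2 - 0) ≡ 30/2 mod 31. 2⁻¹ ≡ 16 (mod 31), so λ ≡ 15.
  x = λ² - 0 - 2 = 225 - 2 ≡ 6; y = λ·(0 - 6) - 16 ≡ 18. → (6, 18)
5Q: (6, 18) + (2, 15). λ = (15 - 18)/(2 - 6) ≡ 28/27 mod 31. 27⁻¹ ≡ 23 (mod 31), so λ ≡ 24.
  x = λ² - 6 - 2 = 576 - 8 ≡ 10; y = λ·(6 - 10) - 18 ≡ 10. → (10, 10)
6Q: (10, 10) + (2, 15). λ = (15 - 10)/(2 - 10) ≡ 5/23 mod 31. 23⁻¹ ≡ 27 (mod 31) since 23·27 = 621 ≡ 1, so λ ≡ 11.
  x = λ² - 10 - 2 = 121 - 12 ≡ 16; y = λ·(10 - 16) - 10 ≡ 17. → (16, 17)
7Q: (16, 17) + (2, 15). λ = (15 - 17)/(2 - 16) ≡ 29/17 mod 31. 17⁻¹ ≡ 11 (mod 31), so λ ≡ 9.
  x = λ² - 16 - 2 = 81 - 18 ≡ 1; y = λ·(16 - 1) - 17 ≡ 25. → (1, 25)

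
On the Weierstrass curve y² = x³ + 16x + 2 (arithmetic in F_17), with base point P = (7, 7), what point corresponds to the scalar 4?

(11, 9)

Double-and-add on 4 = (100)₂. Start with P = (7, 7) for the leading 1-bit.
double: tangent at (7, 7): λ = (3·7² + 16)/(2·7) ≡ 10/14. 14⁻¹ ≡ 11 (mod 17) since 14·11 = 154 ≡ 1, so λ ≡ 10·11 ≡ 8.
  x = λ² - 7 - 7 = 64 - 14 ≡ 16; y = λ·(7 - 16) - 7 ≡ 6. → (16, 6)
double: tangent at (16, 6): λ = (3·16² + 16)/(2·6) ≡ 2/12. 12⁻¹ ≡ 10 (mod 17), so λ ≡ 2·10 ≡ 3.
  x = λ² - 16 - 16 = 9 - 32 ≡ 11; y = λ·(16 - 11) - 6 ≡ 9. → (11, 9)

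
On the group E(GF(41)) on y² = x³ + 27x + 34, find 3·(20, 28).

Write G = (20, 28).
Repeated addition: build up to 3G.
2G: tangent at (20, 28): λ = (3·20² + 27)/(2·28) ≡ 38/15. 15⁻¹ ≡ 11 (mod 41), so λ ≡ 38·11 ≡ 8.
  x = λ² - 20 - 20 = 64 - 40 ≡ 24; y = λ·(20 - 24) - 28 ≡ 22. → (24, 22)
3G: (24, 22) + (20, 28). λ = (28 - 22)/(20 - 24) ≡ 6/37 mod 41. 37⁻¹ ≡ 10 (mod 41), so λ ≡ 19.
  x = λ² - 24 - 20 = 361 - 44 ≡ 30; y = λ·(24 - 30) - 22 ≡ 28. → (30, 28)

(30, 28)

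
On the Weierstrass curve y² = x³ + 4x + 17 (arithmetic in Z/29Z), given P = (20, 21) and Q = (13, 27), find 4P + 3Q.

First 4P:
Double-and-add on 4 = (100)₂. Start with P = (20, 21) for the leading 1-bit.
double: tangent at (20, 21): λ = (3·20² + 4)/(2·21) ≡ 15/13. 13⁻¹ ≡ 9 (mod 29), so λ ≡ 15·9 ≡ 19.
  x = λ² - 20 - 20 = 361 - 40 ≡ 2; y = λ·(20 - 2) - 21 ≡ 2. → (2, 2)
double: tangent at (2, 2): λ = (3·2² + 4)/(2·2) ≡ 16/4. 4⁻¹ ≡ 22 (mod 29), so λ ≡ 16·22 ≡ 4.
  x = λ² - 2 - 2 = 16 - 4 ≡ 12; y = λ·(2 - 12) - 2 ≡ 16. → (12, 16)
4P = (12, 16).
Next 3Q:
Repeated addition: build up to 3Q.
2Q: tangent at (13, 27): λ = (3·13² + 4)/(2·27) ≡ 18/25. 25⁻¹ ≡ 7 (mod 29), so λ ≡ 18·7 ≡ 10.
  x = λ² - 13 - 13 = 100 - 26 ≡ 16; y = λ·(13 - 16) - 27 ≡ 1. → (16, 1)
3Q: (16, 1) + (13, 27). λ = (27 - 1)/(13 - 16) ≡ 26/26 mod 29. 26⁻¹ ≡ 19 (mod 29), so λ ≡ 1.
  x = λ² - 16 - 13 = 1 - 29 ≡ 1; y = λ·(16 - 1) - 1 ≡ 14. → (1, 14)
3Q = (1, 14).
Finally 4P + 3Q:
(12, 16) + (1, 14). λ = (14 - 16)/(1 - 12) ≡ 27/18 mod 29. 18⁻¹ ≡ 21 (mod 29), so λ ≡ 16.
  x = λ² - 12 - 1 = 256 - 13 ≡ 11; y = λ·(12 - 11) - 16 ≡ 0. → (11, 0)

(11, 0)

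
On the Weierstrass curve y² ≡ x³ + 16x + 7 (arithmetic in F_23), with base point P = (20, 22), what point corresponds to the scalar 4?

Repeated addition: build up to 4P.
2P: tangent at (20, 22): λ = (3·20² + 16)/(2·22) ≡ 20/21. 21⁻¹ ≡ 11 (mod 23), so λ ≡ 20·11 ≡ 13.
  x = λ² - 20 - 20 = 169 - 40 ≡ 14; y = λ·(20 - 14) - 22 ≡ 10. → (14, 10)
3P: (14, 10) + (20, 22). λ = (22 - 10)/(20 - 14) ≡ 12/6 mod 23. 6⁻¹ ≡ 4 (mod 23), so λ ≡ 2.
  x = λ² - 14 - 20 = 4 - 34 ≡ 16; y = λ·(14 - 16) - 10 ≡ 9. → (16, 9)
4P: (16, 9) + (20, 22). λ = (22 - 9)/(20 - 16) ≡ 13/4 mod 23. 4⁻¹ ≡ 6 (mod 23) since 4·6 = 24 ≡ 1, so λ ≡ 9.
  x = λ² - 16 - 20 = 81 - 36 ≡ 22; y = λ·(16 - 22) - 9 ≡ 6. → (22, 6)

(22, 6)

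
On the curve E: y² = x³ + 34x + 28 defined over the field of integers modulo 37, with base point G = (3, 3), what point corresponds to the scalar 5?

(5, 29)

Repeated addition: build up to 5G.
2G: tangent at (3, 3): λ = (3·3² + 34)/(2·3) ≡ 24/6. 6⁻¹ ≡ 31 (mod 37), so λ ≡ 24·31 ≡ 4.
  x = λ² - 3 - 3 = 16 - 6 ≡ 10; y = λ·(3 - 10) - 3 ≡ 6. → (10, 6)
3G: (10, 6) + (3, 3). λ = (3 - 6)/(3 - 10) ≡ 34/30 mod 37. 30⁻¹ ≡ 21 (mod 37), so λ ≡ 11.
  x = λ² - 10 - 3 = 121 - 13 ≡ 34; y = λ·(10 - 34) - 6 ≡ 26. → (34, 26)
4G: (34, 26) + (3, 3). λ = (3 - 26)/(3 - 34) ≡ 14/6 mod 37. 6⁻¹ ≡ 31 (mod 37), so λ ≡ 27.
  x = λ² - 34 - 3 = 729 - 37 ≡ 26; y = λ·(34 - 26) - 26 ≡ 5. → (26, 5)
5G: (26, 5) + (3, 3). λ = (3 - 5)/(3 - 26) ≡ 35/14 mod 37. 14⁻¹ ≡ 8 (mod 37), so λ ≡ 21.
  x = λ² - 26 - 3 = 441 - 29 ≡ 5; y = λ·(26 - 5) - 5 ≡ 29. → (5, 29)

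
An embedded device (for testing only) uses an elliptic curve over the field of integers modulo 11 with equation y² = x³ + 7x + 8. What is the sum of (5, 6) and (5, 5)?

The two points share x = 5 and their y-coordinates satisfy 6 + 5 ≡ 0 (mod 11), so they are inverses. Their sum is ∞.

O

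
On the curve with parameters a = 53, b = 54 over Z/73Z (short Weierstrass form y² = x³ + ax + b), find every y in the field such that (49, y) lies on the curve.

x³ + 53x + 54 = 120300 ≡ 69 (mod 73).
Square roots of 69 mod 73: 19 and 54 (since 19² = 361 ≡ 69).

19, 54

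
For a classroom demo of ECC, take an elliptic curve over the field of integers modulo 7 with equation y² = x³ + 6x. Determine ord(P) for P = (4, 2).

2P: tangent at (4, 2): λ = (3·4² + 6)/(2·2) ≡ 5/4. 4⁻¹ ≡ 2 (mod 7), so λ ≡ 5·2 ≡ 3.
  x = λ² - 4 - 4 = 9 - 8 ≡ 1; y = λ·(4 - 1) - 2 ≡ 0. → (1, 0)
3P: (1, 0) + (4, 2). λ = (2 - 0)/(4 - 1) ≡ 2/3 mod 7. 3⁻¹ ≡ 5 (mod 7), so λ ≡ 3.
  x = λ² - 1 - 4 = 9 - 5 ≡ 4; y = λ·(1 - 4) - 0 ≡ 5. → (4, 5)
4P: (4, 5) + (4, 2): same x and y₁ ≡ -y₂, so the sum is the point at infinity.
4P = the point at infinity, so the order is 4.

4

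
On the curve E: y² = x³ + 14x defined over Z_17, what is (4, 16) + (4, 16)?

tangent at (4, 16): λ = (3·4² + 14)/(2·16) ≡ 11/15. 15⁻¹ ≡ 8 (mod 17) since 15·8 = 120 ≡ 1, so λ ≡ 11·8 ≡ 3.
  x = λ² - 4 - 4 = 9 - 8 ≡ 1; y = λ·(4 - 1) - 16 ≡ 10. → (1, 10)

(1, 10)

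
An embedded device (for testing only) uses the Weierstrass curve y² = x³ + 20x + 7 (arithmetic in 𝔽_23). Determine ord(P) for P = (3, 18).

2P: tangent at (3, 18): λ = (3·3² + 20)/(2·18) ≡ 1/13. 13⁻¹ ≡ 16 (mod 23), so λ ≡ 1·16 ≡ 16.
  x = λ² - 3 - 3 = 256 - 6 ≡ 20; y = λ·(3 - 20) - 18 ≡ 9. → (20, 9)
3P: (20, 9) + (3, 18). λ = (18 - 9)/(3 - 20) ≡ 9/6 mod 23. 6⁻¹ ≡ 4 (mod 23), so λ ≡ 13.
  x = λ² - 20 - 3 = 169 - 23 ≡ 8; y = λ·(20 - 8) - 9 ≡ 9. → (8, 9)
4P: (8, 9) + (3, 18). λ = (18 - 9)/(3 - 8) ≡ 9/18 mod 23. 18⁻¹ ≡ 9 (mod 23) since 18·9 = 162 ≡ 1, so λ ≡ 12.
  x = λ² - 8 - 3 = 144 - 11 ≡ 18; y = λ·(8 - 18) - 9 ≡ 9. → (18, 9)
5P: (18, 9) + (3, 18). λ = (18 - 9)/(3 - 18) ≡ 9/8 mod 23. 8⁻¹ ≡ 3 (mod 23) since 8·3 = 24 ≡ 1, so λ ≡ 4.
  x = λ² - 18 - 3 = 16 - 21 ≡ 18; y = λ·(18 - 18) - 9 ≡ 14. → (18, 14)
6P: (18, 14) + (3, 18). λ = (18 - 14)/(3 - 18) ≡ 4/8 mod 23. 8⁻¹ ≡ 3 (mod 23), so λ ≡ 12.
  x = λ² - 18 - 3 = 144 - 21 ≡ 8; y = λ·(18 - 8) - 14 ≡ 14. → (8, 14)
7P: (8, 14) + (3, 18). λ = (18 - 14)/(3 - 8) ≡ 4/18 mod 23. 18⁻¹ ≡ 9 (mod 23), so λ ≡ 13.
  x = λ² - 8 - 3 = 169 - 11 ≡ 20; y = λ·(8 - 20) - 14 ≡ 14. → (20, 14)
8P: (20, 14) + (3, 18). λ = (18 - 14)/(3 - 20) ≡ 4/6 mod 23. 6⁻¹ ≡ 4 (mod 23) since 6·4 = 24 ≡ 1, so λ ≡ 16.
  x = λ² - 20 - 3 = 256 - 23 ≡ 3; y = λ·(20 - 3) - 14 ≡ 5. → (3, 5)
9P: (3, 5) + (3, 18): same x and y₁ ≡ -y₂, so the sum is O.
9P = O, so the order is 9.

9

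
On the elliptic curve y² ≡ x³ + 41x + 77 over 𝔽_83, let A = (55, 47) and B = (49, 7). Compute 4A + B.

(14, 18)

First 4A:
Repeated addition: build up to 4A.
2A: tangent at (55, 47): λ = (3·55² + 41)/(2·47) ≡ 69/11. 11⁻¹ ≡ 68 (mod 83) since 11·68 = 748 ≡ 1, so λ ≡ 69·68 ≡ 44.
  x = λ² - 55 - 55 = 1936 - 110 ≡ 0; y = λ·(55 - 0) - 47 ≡ 49. → (0, 49)
3A: (0, 49) + (55, 47). λ = (47 - 49)/(55 - 0) ≡ 81/55 mod 83. 55⁻¹ ≡ 80 (mod 83), so λ ≡ 6.
  x = λ² - 0 - 55 = 36 - 55 ≡ 64; y = λ·(0 - 64) - 49 ≡ 65. → (64, 65)
4A: (64, 65) + (55, 47). λ = (47 - 65)/(55 - 64) ≡ 65/74 mod 83. 74⁻¹ ≡ 46 (mod 83), so λ ≡ 2.
  x = λ² - 64 - 55 = 4 - 119 ≡ 51; y = λ·(64 - 51) - 65 ≡ 44. → (51, 44)
4A = (51, 44).
Finally 4A + B:
(51, 44) + (49, 7). λ = (7 - 44)/(49 - 51) ≡ 46/81 mod 83. 81⁻¹ ≡ 41 (mod 83) since 81·41 = 3321 ≡ 1, so λ ≡ 60.
  x = λ² - 51 - 49 = 3600 - 100 ≡ 14; y = λ·(51 - 14) - 44 ≡ 18. → (14, 18)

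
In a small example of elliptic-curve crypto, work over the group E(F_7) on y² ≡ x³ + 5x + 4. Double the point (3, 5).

tangent at (3, 5): λ = (3·3² + 5)/(2·5) ≡ 4/3. 3⁻¹ ≡ 5 (mod 7), so λ ≡ 4·5 ≡ 6.
  x = λ² - 3 - 3 = 36 - 6 ≡ 2; y = λ·(3 - 2) - 5 ≡ 1. → (2, 1)

(2, 1)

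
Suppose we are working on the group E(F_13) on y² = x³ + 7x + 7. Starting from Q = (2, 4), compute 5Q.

(7, 10)

Repeated addition: build up to 5Q.
2Q: tangent at (2, 4): λ = (3·2² + 7)/(2·4) ≡ 6/8. 8⁻¹ ≡ 5 (mod 13) since 8·5 = 40 ≡ 1, so λ ≡ 6·5 ≡ 4.
  x = λ² - 2 - 2 = 16 - 4 ≡ 12; y = λ·(2 - 12) - 4 ≡ 8. → (12, 8)
3Q: (12, 8) + (2, 4). λ = (4 - 8)/(2 - 12) ≡ 9/3 mod 13. 3⁻¹ ≡ 9 (mod 13) since 3·9 = 27 ≡ 1, so λ ≡ 3.
  x = λ² - 12 - 2 = 9 - 14 ≡ 8; y = λ·(12 - 8) - 8 ≡ 4. → (8, 4)
4Q: (8, 4) + (2, 4). λ = (4 - 4)/(2 - 8) ≡ 0/7 mod 13. 7⁻¹ ≡ 2 (mod 13), so λ ≡ 0.
  x = λ² - 8 - 2 = 0 - 10 ≡ 3; y = λ·(8 - 3) - 4 ≡ 9. → (3, 9)
5Q: (3, 9) + (2, 4). λ = (4 - 9)/(2 - 3) ≡ 8/12 mod 13. 12⁻¹ ≡ 12 (mod 13), so λ ≡ 5.
  x = λ² - 3 - 2 = 25 - 5 ≡ 7; y = λ·(3 - 7) - 9 ≡ 10. → (7, 10)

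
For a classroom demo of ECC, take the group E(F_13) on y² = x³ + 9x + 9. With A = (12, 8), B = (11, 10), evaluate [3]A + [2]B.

O

First 3A:
Repeated addition: build up to 3A.
2A: tangent at (12, 8): λ = (3·12² + 9)/(2·8) ≡ 12/3. 3⁻¹ ≡ 9 (mod 13), so λ ≡ 12·9 ≡ 4.
  x = λ² - 12 - 12 = 16 - 24 ≡ 5; y = λ·(12 - 5) - 8 ≡ 7. → (5, 7)
3A: (5, 7) + (12, 8). λ = (8 - 7)/(12 - 5) ≡ 1/7 mod 13. 7⁻¹ ≡ 2 (mod 13) since 7·2 = 14 ≡ 1, so λ ≡ 2.
  x = λ² - 5 - 12 = 4 - 17 ≡ 0; y = λ·(5 - 0) - 7 ≡ 3. → (0, 3)
3A = (0, 3).
Next 2B:
Repeated addition: build up to 2B.
2B: tangent at (11, 10): λ = (3·11² + 9)/(2·10) ≡ 8/7. 7⁻¹ ≡ 2 (mod 13) since 7·2 = 14 ≡ 1, so λ ≡ 8·2 ≡ 3.
  x = λ² - 11 - 11 = 9 - 22 ≡ 0; y = λ·(11 - 0) - 10 ≡ 10. → (0, 10)
2B = (0, 10).
Finally 3A + 2B:
(0, 3) + (0, 10): same x and y₁ ≡ -y₂, so the sum is the point at infinity.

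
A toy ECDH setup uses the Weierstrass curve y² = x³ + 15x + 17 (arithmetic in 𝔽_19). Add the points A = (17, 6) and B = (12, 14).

(7, 16)

(17, 6) + (12, 14). λ = (14 - 6)/(12 - 17) ≡ 8/14 mod 19. 14⁻¹ ≡ 15 (mod 19), so λ ≡ 6.
  x = λ² - 17 - 12 = 36 - 29 ≡ 7; y = λ·(17 - 7) - 6 ≡ 16. → (7, 16)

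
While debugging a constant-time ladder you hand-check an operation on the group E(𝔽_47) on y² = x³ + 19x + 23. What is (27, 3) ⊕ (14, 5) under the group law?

(27, 3) + (14, 5). λ = (5 - 3)/(14 - 27) ≡ 2/34 mod 47. 34⁻¹ ≡ 18 (mod 47) since 34·18 = 612 ≡ 1, so λ ≡ 36.
  x = λ² - 27 - 14 = 1296 - 41 ≡ 33; y = λ·(27 - 33) - 3 ≡ 16. → (33, 16)

(33, 16)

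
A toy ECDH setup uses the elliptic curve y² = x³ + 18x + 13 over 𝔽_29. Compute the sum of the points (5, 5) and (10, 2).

(19, 15)

(5, 5) + (10, 2). λ = (2 - 5)/(10 - 5) ≡ 26/5 mod 29. 5⁻¹ ≡ 6 (mod 29), so λ ≡ 11.
  x = λ² - 5 - 10 = 121 - 15 ≡ 19; y = λ·(5 - 19) - 5 ≡ 15. → (19, 15)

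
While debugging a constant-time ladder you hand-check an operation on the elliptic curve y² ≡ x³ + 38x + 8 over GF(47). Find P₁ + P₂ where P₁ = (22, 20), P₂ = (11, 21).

(22, 20) + (11, 21). λ = (21 - 20)/(11 - 22) ≡ 1/36 mod 47. 36⁻¹ ≡ 17 (mod 47) since 36·17 = 612 ≡ 1, so λ ≡ 17.
  x = λ² - 22 - 11 = 289 - 33 ≡ 21; y = λ·(22 - 21) - 20 ≡ 44. → (21, 44)

(21, 44)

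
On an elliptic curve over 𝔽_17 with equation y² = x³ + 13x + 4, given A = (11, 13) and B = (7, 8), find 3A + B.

(7, 8)

First 3A:
Repeated addition: build up to 3A.
2A: tangent at (11, 13): λ = (3·11² + 13)/(2·13) ≡ 2/9. 9⁻¹ ≡ 2 (mod 17), so λ ≡ 2·2 ≡ 4.
  x = λ² - 11 - 11 = 16 - 22 ≡ 11; y = λ·(11 - 11) - 13 ≡ 4. → (11, 4)
3A: (11, 4) + (11, 13): same x and y₁ ≡ -y₂, so the sum is O.
3A = O.
Finally 3A + B:
O + (7, 8) = (7, 8) (identity).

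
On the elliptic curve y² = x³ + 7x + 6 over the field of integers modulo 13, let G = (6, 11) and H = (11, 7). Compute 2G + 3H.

First 2G:
Repeated addition: build up to 2G.
2G: tangent at (6, 11): λ = (3·6² + 7)/(2·11) ≡ 11/9. 9⁻¹ ≡ 3 (mod 13) since 9·3 = 27 ≡ 1, so λ ≡ 11·3 ≡ 7.
  x = λ² - 6 - 6 = 49 - 12 ≡ 11; y = λ·(6 - 11) - 11 ≡ 6. → (11, 6)
2G = (11, 6).
Next 3H:
Repeated addition: build up to 3H.
2H: tangent at (11, 7): λ = (3·11² + 7)/(2·7) ≡ 6/1. 1⁻¹ ≡ 1 (mod 13), so λ ≡ 6·1 ≡ 6.
  x = λ² - 11 - 11 = 36 - 22 ≡ 1; y = λ·(11 - 1) - 7 ≡ 1. → (1, 1)
3H: (1, 1) + (11, 7). λ = (7 - 1)/(11 - 1) ≡ 6/10 mod 13. 10⁻¹ ≡ 4 (mod 13) since 10·4 = 40 ≡ 1, so λ ≡ 11.
  x = λ² - 1 - 11 = 121 - 12 ≡ 5; y = λ·(1 - 5) - 1 ≡ 7. → (5, 7)
3H = (5, 7).
Finally 2G + 3H:
(11, 6) + (5, 7). λ = (7 - 6)/(5 - 11) ≡ 1/7 mod 13. 7⁻¹ ≡ 2 (mod 13) since 7·2 = 14 ≡ 1, so λ ≡ 2.
  x = λ² - 11 - 5 = 4 - 16 ≡ 1; y = λ·(11 - 1) - 6 ≡ 1. → (1, 1)

(1, 1)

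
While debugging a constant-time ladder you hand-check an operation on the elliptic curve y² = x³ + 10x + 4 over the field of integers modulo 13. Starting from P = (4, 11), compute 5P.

Repeated addition: build up to 5P.
2P: tangent at (4, 11): λ = (3·4² + 10)/(2·11) ≡ 6/9. 9⁻¹ ≡ 3 (mod 13) since 9·3 = 27 ≡ 1, so λ ≡ 6·3 ≡ 5.
  x = λ² - 4 - 4 = 25 - 8 ≡ 4; y = λ·(4 - 4) - 11 ≡ 2. → (4, 2)
3P: (4, 2) + (4, 11): same x and y₁ ≡ -y₂, so the sum is ∞.
4P: ∞ + (4, 11) = (4, 11) (identity).
5P: tangent at (4, 11): λ = (3·4² + 10)/(2·11) ≡ 6/9. 9⁻¹ ≡ 3 (mod 13) since 9·3 = 27 ≡ 1, so λ ≡ 6·3 ≡ 5.
  x = λ² - 4 - 4 = 25 - 8 ≡ 4; y = λ·(4 - 4) - 11 ≡ 2. → (4, 2)

(4, 2)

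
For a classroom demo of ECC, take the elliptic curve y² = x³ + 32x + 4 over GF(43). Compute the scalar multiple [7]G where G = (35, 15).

Repeated addition: build up to 7G.
2G: tangent at (35, 15): λ = (3·35² + 32)/(2·15) ≡ 9/30. 30⁻¹ ≡ 33 (mod 43), so λ ≡ 9·33 ≡ 39.
  x = λ² - 35 - 35 = 1521 - 70 ≡ 32; y = λ·(35 - 32) - 15 ≡ 16. → (32, 16)
3G: (32, 16) + (35, 15). λ = (15 - 16)/(35 - 32) ≡ 42/3 mod 43. 3⁻¹ ≡ 29 (mod 43), so λ ≡ 14.
  x = λ² - 32 - 35 = 196 - 67 ≡ 0; y = λ·(32 - 0) - 16 ≡ 2. → (0, 2)
4G: (0, 2) + (35, 15). λ = (15 - 2)/(35 - 0) ≡ 13/35 mod 43. 35⁻¹ ≡ 16 (mod 43) since 35·16 = 560 ≡ 1, so λ ≡ 36.
  x = λ² - 0 - 35 = 1296 - 35 ≡ 14; y = λ·(0 - 14) - 2 ≡ 10. → (14, 10)
5G: (14, 10) + (35, 15). λ = (15 - 10)/(35 - 14) ≡ 5/21 mod 43. 21⁻¹ ≡ 41 (mod 43), so λ ≡ 33.
  x = λ² - 14 - 35 = 1089 - 49 ≡ 8; y = λ·(14 - 8) - 10 ≡ 16. → (8, 16)
6G: (8, 16) + (35, 15). λ = (15 - 16)/(35 - 8) ≡ 42/27 mod 43. 27⁻¹ ≡ 8 (mod 43) since 27·8 = 216 ≡ 1, so λ ≡ 35.
  x = λ² - 8 - 35 = 1225 - 43 ≡ 21; y = λ·(8 - 21) - 16 ≡ 2. → (21, 2)
7G: (21, 2) + (35, 15). λ = (15 - 2)/(35 - 21) ≡ 13/14 mod 43. 14⁻¹ ≡ 40 (mod 43), so λ ≡ 4.
  x = λ² - 21 - 35 = 16 - 56 ≡ 3; y = λ·(21 - 3) - 2 ≡ 27. → (3, 27)

(3, 27)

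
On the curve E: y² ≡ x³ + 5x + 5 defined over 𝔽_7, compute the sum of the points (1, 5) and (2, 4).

(1, 5) + (2, 4). λ = (4 - 5)/(2 - 1) ≡ 6/1 mod 7. 1⁻¹ ≡ 1 (mod 7) since 1·1 = 1 ≡ 1, so λ ≡ 6.
  x = λ² - 1 - 2 = 36 - 3 ≡ 5; y = λ·(1 - 5) - 5 ≡ 6. → (5, 6)

(5, 6)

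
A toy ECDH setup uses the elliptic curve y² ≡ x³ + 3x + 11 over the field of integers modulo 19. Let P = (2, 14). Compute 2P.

(3, 16)

tangent at (2, 14): λ = (3·2² + 3)/(2·14) ≡ 15/9. 9⁻¹ ≡ 17 (mod 19), so λ ≡ 15·17 ≡ 8.
  x = λ² - 2 - 2 = 64 - 4 ≡ 3; y = λ·(2 - 3) - 14 ≡ 16. → (3, 16)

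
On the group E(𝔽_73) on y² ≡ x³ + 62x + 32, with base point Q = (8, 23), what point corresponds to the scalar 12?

Double-and-add on 12 = (1100)₂. Start with Q = (8, 23) for the leading 1-bit.
double: tangent at (8, 23): λ = (3·8² + 62)/(2·23) ≡ 35/46. 46⁻¹ ≡ 27 (mod 73), so λ ≡ 35·27 ≡ 69.
  x = λ² - 8 - 8 = 4761 - 16 ≡ 0; y = λ·(8 - 0) - 23 ≡ 18. → (0, 18)
add Q: (0, 18) + (8, 23). λ = (23 - 18)/(8 - 0) ≡ 5/8 mod 73. 8⁻¹ ≡ 64 (mod 73), so λ ≡ 28.
  x = λ² - 0 - 8 = 784 - 8 ≡ 46; y = λ·(0 - 46) - 18 ≡ 8. → (46, 8)
double: tangent at (46, 8): λ = (3·46² + 62)/(2·8) ≡ 59/16. 16⁻¹ ≡ 32 (mod 73), so λ ≡ 59·32 ≡ 63.
  x = λ² - 46 - 46 = 3969 - 92 ≡ 8; y = λ·(46 - 8) - 8 ≡ 50. → (8, 50)
double: tangent at (8, 50): λ = (3·8² + 62)/(2·50) ≡ 35/27. 27⁻¹ ≡ 46 (mod 73), so λ ≡ 35·46 ≡ 4.
  x = λ² - 8 - 8 = 16 - 16 ≡ 0; y = λ·(8 - 0) - 50 ≡ 55. → (0, 55)

(0, 55)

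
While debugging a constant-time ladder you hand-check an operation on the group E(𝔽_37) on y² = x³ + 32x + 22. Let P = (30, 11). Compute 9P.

(36, 10)

Double-and-add on 9 = (1001)₂. Start with P = (30, 11) for the leading 1-bit.
double: tangent at (30, 11): λ = (3·30² + 32)/(2·11) ≡ 31/22. 22⁻¹ ≡ 32 (mod 37) since 22·32 = 704 ≡ 1, so λ ≡ 31·32 ≡ 30.
  x = λ² - 30 - 30 = 900 - 60 ≡ 26; y = λ·(30 - 26) - 11 ≡ 35. → (26, 35)
double: tangent at (26, 35): λ = (3·26² + 32)/(2·35) ≡ 25/33. 33⁻¹ ≡ 9 (mod 37), so λ ≡ 25·9 ≡ 3.
  x = λ² - 26 - 26 = 9 - 52 ≡ 31; y = λ·(26 - 31) - 35 ≡ 24. → (31, 24)
double: tangent at (31, 24): λ = (3·31² + 32)/(2·24) ≡ 29/11. 11⁻¹ ≡ 27 (mod 37), so λ ≡ 29·27 ≡ 6.
  x = λ² - 31 - 31 = 36 - 62 ≡ 11; y = λ·(31 - 11) - 24 ≡ 22. → (11, 22)
add P: (11, 22) + (30, 11). λ = (11 - 22)/(30 - 11) ≡ 26/19 mod 37. 19⁻¹ ≡ 2 (mod 37), so λ ≡ 15.
  x = λ² - 11 - 30 = 225 - 41 ≡ 36; y = λ·(11 - 36) - 22 ≡ 10. → (36, 10)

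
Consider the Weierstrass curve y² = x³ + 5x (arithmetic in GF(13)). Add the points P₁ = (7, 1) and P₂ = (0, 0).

(7, 1) + (0, 0). λ = (0 - 1)/(0 - 7) ≡ 12/6 mod 13. 6⁻¹ ≡ 11 (mod 13), so λ ≡ 2.
  x = λ² - 7 - 0 = 4 - 7 ≡ 10; y = λ·(7 - 10) - 1 ≡ 6. → (10, 6)

(10, 6)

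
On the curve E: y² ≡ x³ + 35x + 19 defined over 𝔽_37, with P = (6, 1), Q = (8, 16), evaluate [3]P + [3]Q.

(33, 0)

First 3P:
Repeated addition: build up to 3P.
2P: tangent at (6, 1): λ = (3·6² + 35)/(2·1) ≡ 32/2. 2⁻¹ ≡ 19 (mod 37), so λ ≡ 32·19 ≡ 16.
  x = λ² - 6 - 6 = 256 - 12 ≡ 22; y = λ·(6 - 22) - 1 ≡ 2. → (22, 2)
3P: (22, 2) + (6, 1). λ = (1 - 2)/(6 - 22) ≡ 36/21 mod 37. 21⁻¹ ≡ 30 (mod 37), so λ ≡ 7.
  x = λ² - 22 - 6 = 49 - 28 ≡ 21; y = λ·(22 - 21) - 2 ≡ 5. → (21, 5)
3P = (21, 5).
Next 3Q:
Repeated addition: build up to 3Q.
2Q: tangent at (8, 16): λ = (3·8² + 35)/(2·16) ≡ 5/32. 32⁻¹ ≡ 22 (mod 37) since 32·22 = 704 ≡ 1, so λ ≡ 5·22 ≡ 36.
  x = λ² - 8 - 8 = 1296 - 16 ≡ 22; y = λ·(8 - 22) - 16 ≡ 35. → (22, 35)
3Q: (22, 35) + (8, 16). λ = (16 - 35)/(8 - 22) ≡ 18/23 mod 37. 23⁻¹ ≡ 29 (mod 37) since 23·29 = 667 ≡ 1, so λ ≡ 4.
  x = λ² - 22 - 8 = 16 - 30 ≡ 23; y = λ·(22 - 23) - 35 ≡ 35. → (23, 35)
3Q = (23, 35).
Finally 3P + 3Q:
(21, 5) + (23, 35). λ = (35 - 5)/(23 - 21) ≡ 30/2 mod 37. 2⁻¹ ≡ 19 (mod 37) since 2·19 = 38 ≡ 1, so λ ≡ 15.
  x = λ² - 21 - 23 = 225 - 44 ≡ 33; y = λ·(21 - 33) - 5 ≡ 0. → (33, 0)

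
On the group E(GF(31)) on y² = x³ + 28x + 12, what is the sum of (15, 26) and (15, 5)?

O

The two points share x = 15 and their y-coordinates satisfy 26 + 5 ≡ 0 (mod 31), so they are inverses. Their sum is ∞.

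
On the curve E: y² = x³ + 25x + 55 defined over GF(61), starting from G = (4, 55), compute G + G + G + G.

Repeated addition: build up to 4G.
2G: tangent at (4, 55): λ = (3·4² + 25)/(2·55) ≡ 12/49. 49⁻¹ ≡ 5 (mod 61) since 49·5 = 245 ≡ 1, so λ ≡ 12·5 ≡ 60.
  x = λ² - 4 - 4 = 3600 - 8 ≡ 54; y = λ·(4 - 54) - 55 ≡ 56. → (54, 56)
3G: (54, 56) + (4, 55). λ = (55 - 56)/(4 - 54) ≡ 60/11 mod 61. 11⁻¹ ≡ 50 (mod 61) since 11·50 = 550 ≡ 1, so λ ≡ 11.
  x = λ² - 54 - 4 = 121 - 58 ≡ 2; y = λ·(54 - 2) - 56 ≡ 28. → (2, 28)
4G: (2, 28) + (4, 55). λ = (55 - 28)/(4 - 2) ≡ 27/2 mod 61. 2⁻¹ ≡ 31 (mod 61) since 2·31 = 62 ≡ 1, so λ ≡ 44.
  x = λ² - 2 - 4 = 1936 - 6 ≡ 39; y = λ·(2 - 39) - 28 ≡ 52. → (39, 52)

(39, 52)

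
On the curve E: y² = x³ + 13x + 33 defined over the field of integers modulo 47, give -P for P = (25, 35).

(25, 12)

-(25, 35) = (25, -35 mod 47) = (25, 12).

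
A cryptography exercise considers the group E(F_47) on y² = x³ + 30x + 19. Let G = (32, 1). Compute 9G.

Repeated addition: build up to 9G.
2G: tangent at (32, 1): λ = (3·32² + 30)/(2·1) ≡ 0/2. 2⁻¹ ≡ 24 (mod 47), so λ ≡ 0·24 ≡ 0.
  x = λ² - 32 - 32 = 0 - 64 ≡ 30; y = λ·(32 - 30) - 1 ≡ 46. → (30, 46)
3G: (30, 46) + (32, 1). λ = (1 - 46)/(32 - 30) ≡ 2/2 mod 47. 2⁻¹ ≡ 24 (mod 47) since 2·24 = 48 ≡ 1, so λ ≡ 1.
  x = λ² - 30 - 32 = 1 - 62 ≡ 33; y = λ·(30 - 33) - 46 ≡ 45. → (33, 45)
4G: (33, 45) + (32, 1). λ = (1 - 45)/(32 - 33) ≡ 3/46 mod 47. 46⁻¹ ≡ 46 (mod 47), so λ ≡ 44.
  x = λ² - 33 - 32 = 1936 - 65 ≡ 38; y = λ·(33 - 38) - 45 ≡ 17. → (38, 17)
5G: (38, 17) + (32, 1). λ = (1 - 17)/(32 - 38) ≡ 31/41 mod 47. 41⁻¹ ≡ 39 (mod 47), so λ ≡ 34.
  x = λ² - 38 - 32 = 1156 - 70 ≡ 5; y = λ·(38 - 5) - 17 ≡ 24. → (5, 24)
6G: (5, 24) + (32, 1). λ = (1 - 24)/(32 - 5) ≡ 24/27 mod 47. 27⁻¹ ≡ 7 (mod 47) since 27·7 = 189 ≡ 1, so λ ≡ 27.
  x = λ² - 5 - 32 = 729 - 37 ≡ 34; y = λ·(5 - 34) - 24 ≡ 39. → (34, 39)
7G: (34, 39) + (32, 1). λ = (1 - 39)/(32 - 34) ≡ 9/45 mod 47. 45⁻¹ ≡ 23 (mod 47), so λ ≡ 19.
  x = λ² - 34 - 32 = 361 - 66 ≡ 13; y = λ·(34 - 13) - 39 ≡ 31. → (13, 31)
8G: (13, 31) + (32, 1). λ = (1 - 31)/(32 - 13) ≡ 17/19 mod 47. 19⁻¹ ≡ 5 (mod 47) since 19·5 = 95 ≡ 1, so λ ≡ 38.
  x = λ² - 13 - 32 = 1444 - 45 ≡ 36; y = λ·(13 - 36) - 31 ≡ 35. → (36, 35)
9G: (36, 35) + (32, 1). λ = (1 - 35)/(32 - 36) ≡ 13/43 mod 47. 43⁻¹ ≡ 35 (mod 47) since 43·35 = 1505 ≡ 1, so λ ≡ 32.
  x = λ² - 36 - 32 = 1024 - 68 ≡ 16; y = λ·(36 - 16) - 35 ≡ 41. → (16, 41)

(16, 41)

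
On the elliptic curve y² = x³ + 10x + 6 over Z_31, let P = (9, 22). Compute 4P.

(15, 20)

Repeated addition: build up to 4P.
2P: tangent at (9, 22): λ = (3·9² + 10)/(2·22) ≡ 5/13. 13⁻¹ ≡ 12 (mod 31), so λ ≡ 5·12 ≡ 29.
  x = λ² - 9 - 9 = 841 - 18 ≡ 17; y = λ·(9 - 17) - 22 ≡ 25. → (17, 25)
3P: (17, 25) + (9, 22). λ = (22 - 25)/(9 - 17) ≡ 28/23 mod 31. 23⁻¹ ≡ 27 (mod 31) since 23·27 = 621 ≡ 1, so λ ≡ 12.
  x = λ² - 17 - 9 = 144 - 26 ≡ 25; y = λ·(17 - 25) - 25 ≡ 3. → (25, 3)
4P: (25, 3) + (9, 22). λ = (22 - 3)/(9 - 25) ≡ 19/15 mod 31. 15⁻¹ ≡ 29 (mod 31) since 15·29 = 435 ≡ 1, so λ ≡ 24.
  x = λ² - 25 - 9 = 576 - 34 ≡ 15; y = λ·(25 - 15) - 3 ≡ 20. → (15, 20)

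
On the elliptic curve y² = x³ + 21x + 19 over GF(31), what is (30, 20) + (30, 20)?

tangent at (30, 20): λ = (3·30² + 21)/(2·20) ≡ 24/9. 9⁻¹ ≡ 7 (mod 31) since 9·7 = 63 ≡ 1, so λ ≡ 24·7 ≡ 13.
  x = λ² - 30 - 30 = 169 - 60 ≡ 16; y = λ·(30 - 16) - 20 ≡ 7. → (16, 7)

(16, 7)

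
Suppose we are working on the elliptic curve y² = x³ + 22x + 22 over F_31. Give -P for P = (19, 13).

(19, 18)

-(19, 13) = (19, -13 mod 31) = (19, 18).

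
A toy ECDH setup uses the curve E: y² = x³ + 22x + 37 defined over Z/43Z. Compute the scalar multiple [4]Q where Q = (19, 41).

(42, 10)

Repeated addition: build up to 4Q.
2Q: tangent at (19, 41): λ = (3·19² + 22)/(2·41) ≡ 30/39. 39⁻¹ ≡ 32 (mod 43), so λ ≡ 30·32 ≡ 14.
  x = λ² - 19 - 19 = 196 - 38 ≡ 29; y = λ·(19 - 29) - 41 ≡ 34. → (29, 34)
3Q: (29, 34) + (19, 41). λ = (41 - 34)/(19 - 29) ≡ 7/33 mod 43. 33⁻¹ ≡ 30 (mod 43), so λ ≡ 38.
  x = λ² - 29 - 19 = 1444 - 48 ≡ 20; y = λ·(29 - 20) - 34 ≡ 7. → (20, 7)
4Q: (20, 7) + (19, 41). λ = (41 - 7)/(19 - 20) ≡ 34/42 mod 43. 42⁻¹ ≡ 42 (mod 43) since 42·42 = 1764 ≡ 1, so λ ≡ 9.
  x = λ² - 20 - 19 = 81 - 39 ≡ 42; y = λ·(20 - 42) - 7 ≡ 10. → (42, 10)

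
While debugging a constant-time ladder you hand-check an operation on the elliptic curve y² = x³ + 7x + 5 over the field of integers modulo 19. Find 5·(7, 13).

Write P = (7, 13).
Repeated addition: build up to 5P.
2P: tangent at (7, 13): λ = (3·7² + 7)/(2·13) ≡ 2/7. 7⁻¹ ≡ 11 (mod 19) since 7·11 = 77 ≡ 1, so λ ≡ 2·11 ≡ 3.
  x = λ² - 7 - 7 = 9 - 14 ≡ 14; y = λ·(7 - 14) - 13 ≡ 4. → (14, 4)
3P: (14, 4) + (7, 13). λ = (13 - 4)/(7 - 14) ≡ 9/12 mod 19. 12⁻¹ ≡ 8 (mod 19), so λ ≡ 15.
  x = λ² - 14 - 7 = 225 - 21 ≡ 14; y = λ·(14 - 14) - 4 ≡ 15. → (14, 15)
4P: (14, 15) + (7, 13). λ = (13 - 15)/(7 - 14) ≡ 17/12 mod 19. 12⁻¹ ≡ 8 (mod 19) since 12·8 = 96 ≡ 1, so λ ≡ 3.
  x = λ² - 14 - 7 = 9 - 21 ≡ 7; y = λ·(14 - 7) - 15 ≡ 6. → (7, 6)
5P: (7, 6) + (7, 13): same x and y₁ ≡ -y₂, so the sum is the point at infinity.

O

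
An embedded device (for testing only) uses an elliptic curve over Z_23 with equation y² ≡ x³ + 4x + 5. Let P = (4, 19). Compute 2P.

tangent at (4, 19): λ = (3·4² + 4)/(2·19) ≡ 6/15. 15⁻¹ ≡ 20 (mod 23) since 15·20 = 300 ≡ 1, so λ ≡ 6·20 ≡ 5.
  x = λ² - 4 - 4 = 25 - 8 ≡ 17; y = λ·(4 - 17) - 19 ≡ 8. → (17, 8)

(17, 8)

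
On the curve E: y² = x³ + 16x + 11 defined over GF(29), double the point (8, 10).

(4, 20)

tangent at (8, 10): λ = (3·8² + 16)/(2·10) ≡ 5/20. 20⁻¹ ≡ 16 (mod 29), so λ ≡ 5·16 ≡ 22.
  x = λ² - 8 - 8 = 484 - 16 ≡ 4; y = λ·(8 - 4) - 10 ≡ 20. → (4, 20)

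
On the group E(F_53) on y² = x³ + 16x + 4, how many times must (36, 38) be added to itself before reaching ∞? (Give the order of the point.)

2P: tangent at (36, 38): λ = (3·36² + 16)/(2·38) ≡ 35/23. 23⁻¹ ≡ 30 (mod 53) since 23·30 = 690 ≡ 1, so λ ≡ 35·30 ≡ 43.
  x = λ² - 36 - 36 = 1849 - 72 ≡ 28; y = λ·(36 - 28) - 38 ≡ 41. → (28, 41)
3P: (28, 41) + (36, 38). λ = (38 - 41)/(36 - 28) ≡ 50/8 mod 53. 8⁻¹ ≡ 20 (mod 53) since 8·20 = 160 ≡ 1, so λ ≡ 46.
  x = λ² - 28 - 36 = 2116 - 64 ≡ 38; y = λ·(28 - 38) - 41 ≡ 29. → (38, 29)
4P: (38, 29) + (36, 38). λ = (38 - 29)/(36 - 38) ≡ 9/51 mod 53. 51⁻¹ ≡ 26 (mod 53), so λ ≡ 22.
  x = λ² - 38 - 36 = 484 - 74 ≡ 39; y = λ·(38 - 39) - 29 ≡ 2. → (39, 2)
5P: (39, 2) + (36, 38). λ = (38 - 2)/(36 - 39) ≡ 36/50 mod 53. 50⁻¹ ≡ 35 (mod 53) since 50·35 = 1750 ≡ 1, so λ ≡ 41.
  x = λ² - 39 - 36 = 1681 - 75 ≡ 16; y = λ·(39 - 16) - 2 ≡ 40. → (16, 40)
6P: (16, 40) + (36, 38). λ = (38 - 40)/(36 - 16) ≡ 51/20 mod 53. 20⁻¹ ≡ 8 (mod 53), so λ ≡ 37.
  x = λ² - 16 - 36 = 1369 - 52 ≡ 45; y = λ·(16 - 45) - 40 ≡ 0. → (45, 0)
7P: (45, 0) + (36, 38). λ = (38 - 0)/(36 - 45) ≡ 38/44 mod 53. 44⁻¹ ≡ 47 (mod 53), so λ ≡ 37.
  x = λ² - 45 - 36 = 1369 - 81 ≡ 16; y = λ·(45 - 16) - 0 ≡ 13. → (16, 13)
8P: (16, 13) + (36, 38). λ = (38 - 13)/(36 - 16) ≡ 25/20 mod 53. 20⁻¹ ≡ 8 (mod 53) since 20·8 = 160 ≡ 1, so λ ≡ 41.
  x = λ² - 16 - 36 = 1681 - 52 ≡ 39; y = λ·(16 - 39) - 13 ≡ 51. → (39, 51)
9P: (39, 51) + (36, 38). λ = (38 - 51)/(36 - 39) ≡ 40/50 mod 53. 50⁻¹ ≡ 35 (mod 53) since 50·35 = 1750 ≡ 1, so λ ≡ 22.
  x = λ² - 39 - 36 = 484 - 75 ≡ 38; y = λ·(39 - 38) - 51 ≡ 24. → (38, 24)
10P: (38, 24) + (36, 38). λ = (38 - 24)/(36 - 38) ≡ 14/51 mod 53. 51⁻¹ ≡ 26 (mod 53) since 51·26 = 1326 ≡ 1, so λ ≡ 46.
  x = λ² - 38 - 36 = 2116 - 74 ≡ 28; y = λ·(38 - 28) - 24 ≡ 12. → (28, 12)
11P: (28, 12) + (36, 38). λ = (38 - 12)/(36 - 28) ≡ 26/8 mod 53. 8⁻¹ ≡ 20 (mod 53) since 8·20 = 160 ≡ 1, so λ ≡ 43.
  x = λ² - 28 - 36 = 1849 - 64 ≡ 36; y = λ·(28 - 36) - 12 ≡ 15. → (36, 15)
12P: (36, 15) + (36, 38): same x and y₁ ≡ -y₂, so the sum is ∞.
12P = ∞, so the order is 12.

12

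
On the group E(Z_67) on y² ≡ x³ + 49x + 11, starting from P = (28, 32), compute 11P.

(47, 3)

Double-and-add on 11 = (1011)₂. Start with P = (28, 32) for the leading 1-bit.
double: tangent at (28, 32): λ = (3·28² + 49)/(2·32) ≡ 56/64. 64⁻¹ ≡ 22 (mod 67) since 64·22 = 1408 ≡ 1, so λ ≡ 56·22 ≡ 26.
  x = λ² - 28 - 28 = 676 - 56 ≡ 17; y = λ·(28 - 17) - 32 ≡ 53. → (17, 53)
double: tangent at (17, 53): λ = (3·17² + 49)/(2·53) ≡ 45/39. 39⁻¹ ≡ 55 (mod 67), so λ ≡ 45·55 ≡ 63.
  x = λ² - 17 - 17 = 3969 - 34 ≡ 49; y = λ·(17 - 49) - 53 ≡ 8. → (49, 8)
add P: (49, 8) + (28, 32). λ = (32 - 8)/(28 - 49) ≡ 24/46 mod 67. 46⁻¹ ≡ 51 (mod 67), so λ ≡ 18.
  x = λ² - 49 - 28 = 324 - 77 ≡ 46; y = λ·(49 - 46) - 8 ≡ 46. → (46, 46)
double: tangent at (46, 46): λ = (3·46² + 49)/(2·46) ≡ 32/25. 25⁻¹ ≡ 59 (mod 67), so λ ≡ 32·59 ≡ 12.
  x = λ² - 46 - 46 = 144 - 92 ≡ 52; y = λ·(46 - 52) - 46 ≡ 16. → (52, 16)
add P: (52, 16) + (28, 32). λ = (32 - 16)/(28 - 52) ≡ 16/43 mod 67. 43⁻¹ ≡ 53 (mod 67) since 43·53 = 2279 ≡ 1, so λ ≡ 44.
  x = λ² - 52 - 28 = 1936 - 80 ≡ 47; y = λ·(52 - 47) - 16 ≡ 3. → (47, 3)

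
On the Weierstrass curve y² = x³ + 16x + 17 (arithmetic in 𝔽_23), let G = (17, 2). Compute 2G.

tangent at (17, 2): λ = (3·17² + 16)/(2·2) ≡ 9/4. 4⁻¹ ≡ 6 (mod 23) since 4·6 = 24 ≡ 1, so λ ≡ 9·6 ≡ 8.
  x = λ² - 17 - 17 = 64 - 34 ≡ 7; y = λ·(17 - 7) - 2 ≡ 9. → (7, 9)

(7, 9)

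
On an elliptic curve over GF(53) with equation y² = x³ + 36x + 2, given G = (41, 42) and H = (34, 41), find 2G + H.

(31, 40)

First 2G:
Repeated addition: build up to 2G.
2G: tangent at (41, 42): λ = (3·41² + 36)/(2·42) ≡ 44/31. 31⁻¹ ≡ 12 (mod 53) since 31·12 = 372 ≡ 1, so λ ≡ 44·12 ≡ 51.
  x = λ² - 41 - 41 = 2601 - 82 ≡ 28; y = λ·(41 - 28) - 42 ≡ 38. → (28, 38)
2G = (28, 38).
Finally 2G + H:
(28, 38) + (34, 41). λ = (41 - 38)/(34 - 28) ≡ 3/6 mod 53. 6⁻¹ ≡ 9 (mod 53) since 6·9 = 54 ≡ 1, so λ ≡ 27.
  x = λ² - 28 - 34 = 729 - 62 ≡ 31; y = λ·(28 - 31) - 38 ≡ 40. → (31, 40)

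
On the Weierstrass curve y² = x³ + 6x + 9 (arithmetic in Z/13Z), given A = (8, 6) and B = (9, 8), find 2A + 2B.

First 2A:
Repeated addition: build up to 2A.
2A: tangent at (8, 6): λ = (3·8² + 6)/(2·6) ≡ 3/12. 12⁻¹ ≡ 12 (mod 13), so λ ≡ 3·12 ≡ 10.
  x = λ² - 8 - 8 = 100 - 16 ≡ 6; y = λ·(8 - 6) - 6 ≡ 1. → (6, 1)
2A = (6, 1).
Next 2B:
Repeated addition: build up to 2B.
2B: tangent at (9, 8): λ = (3·9² + 6)/(2·8) ≡ 2/3. 3⁻¹ ≡ 9 (mod 13), so λ ≡ 2·9 ≡ 5.
  x = λ² - 9 - 9 = 25 - 18 ≡ 7; y = λ·(9 - 7) - 8 ≡ 2. → (7, 2)
2B = (7, 2).
Finally 2A + 2B:
(6, 1) + (7, 2). λ = (2 - 1)/(7 - 6) ≡ 1/1 mod 13. 1⁻¹ ≡ 1 (mod 13), so λ ≡ 1.
  x = λ² - 6 - 7 = 1 - 13 ≡ 1; y = λ·(6 - 1) - 1 ≡ 4. → (1, 4)

(1, 4)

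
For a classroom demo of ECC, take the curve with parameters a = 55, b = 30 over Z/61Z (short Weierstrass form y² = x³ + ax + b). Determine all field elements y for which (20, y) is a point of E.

23, 38

x³ + 55x + 30 = 9130 ≡ 41 (mod 61).
Square roots of 41 mod 61: 23 and 38 (since 23² = 529 ≡ 41).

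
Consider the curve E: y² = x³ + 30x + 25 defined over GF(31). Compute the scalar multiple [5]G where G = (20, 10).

(12, 25)

Double-and-add on 5 = (101)₂. Start with G = (20, 10) for the leading 1-bit.
double: tangent at (20, 10): λ = (3·20² + 30)/(2·10) ≡ 21/20. 20⁻¹ ≡ 14 (mod 31) since 20·14 = 280 ≡ 1, so λ ≡ 21·14 ≡ 15.
  x = λ² - 20 - 20 = 225 - 40 ≡ 30; y = λ·(20 - 30) - 10 ≡ 26. → (30, 26)
double: tangent at (30, 26): λ = (3·30² + 30)/(2·26) ≡ 2/21. 21⁻¹ ≡ 3 (mod 31), so λ ≡ 2·3 ≡ 6.
  x = λ² - 30 - 30 = 36 - 60 ≡ 7; y = λ·(30 - 7) - 26 ≡ 19. → (7, 19)
add G: (7, 19) + (20, 10). λ = (10 - 19)/(20 - 7) ≡ 22/13 mod 31. 13⁻¹ ≡ 12 (mod 31) since 13·12 = 156 ≡ 1, so λ ≡ 16.
  x = λ² - 7 - 20 = 256 - 27 ≡ 12; y = λ·(7 - 12) - 19 ≡ 25. → (12, 25)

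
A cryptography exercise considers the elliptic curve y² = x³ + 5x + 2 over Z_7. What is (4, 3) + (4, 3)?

tangent at (4, 3): λ = (3·4² + 5)/(2·3) ≡ 4/6. 6⁻¹ ≡ 6 (mod 7), so λ ≡ 4·6 ≡ 3.
  x = λ² - 4 - 4 = 9 - 8 ≡ 1; y = λ·(4 - 1) - 3 ≡ 6. → (1, 6)

(1, 6)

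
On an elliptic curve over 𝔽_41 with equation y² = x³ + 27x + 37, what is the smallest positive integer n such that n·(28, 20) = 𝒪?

5

2P: tangent at (28, 20): λ = (3·28² + 27)/(2·20) ≡ 1/40. 40⁻¹ ≡ 40 (mod 41), so λ ≡ 1·40 ≡ 40.
  x = λ² - 28 - 28 = 1600 - 56 ≡ 27; y = λ·(28 - 27) - 20 ≡ 20. → (27, 20)
3P: (27, 20) + (28, 20). λ = (20 - 20)/(28 - 27) ≡ 0/1 mod 41. 1⁻¹ ≡ 1 (mod 41), so λ ≡ 0.
  x = λ² - 27 - 28 = 0 - 55 ≡ 27; y = λ·(27 - 27) - 20 ≡ 21. → (27, 21)
4P: (27, 21) + (28, 20). λ = (20 - 21)/(28 - 27) ≡ 40/1 mod 41. 1⁻¹ ≡ 1 (mod 41) since 1·1 = 1 ≡ 1, so λ ≡ 40.
  x = λ² - 27 - 28 = 1600 - 55 ≡ 28; y = λ·(27 - 28) - 21 ≡ 21. → (28, 21)
5P: (28, 21) + (28, 20): same x and y₁ ≡ -y₂, so the sum is 𝒪.
5P = 𝒪, so the order is 5.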